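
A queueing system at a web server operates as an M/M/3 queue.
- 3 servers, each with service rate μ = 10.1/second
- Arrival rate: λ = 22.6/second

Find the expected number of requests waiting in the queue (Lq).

Traffic intensity: ρ = λ/(cμ) = 22.6/(3×10.1) = 0.7459
Since ρ = 0.7459 < 1, system is stable.
Offered load a = λ/μ = cρ = 22.6/10.1 = 2.2376
P₀ = [ Σₙ₌₀^2 aⁿ/n! + a^3/(3!(1-ρ)) ]⁻¹
Σ = a^0/0! + a^1/1! + a^2/2! = 1.0000 + 2.2376 + 2.5035 = 5.7411
a^3/(3!(1-ρ)) = 11.2037/(6 × 0.254125) = 7.3479
P₀ = 1/(5.7411 + 7.3479) = 0.07640
Lq = P₀·a^3·ρ / (3!(1-ρ)²) = 0.07640 × 11.2037 × 0.7459 / (6 × 0.06458) = 1.6477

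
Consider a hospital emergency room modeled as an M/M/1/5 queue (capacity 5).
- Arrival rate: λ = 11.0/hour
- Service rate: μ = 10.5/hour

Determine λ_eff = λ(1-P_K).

ρ = λ/μ = 11.0/10.5 = 1.04762
P₀ = (1-ρ)/(1-ρ^(K+1)) = (1-1.04762)/(1-1.04762^6) = -0.04762/-0.3220 = 0.1479
P_K = P₀×ρ^K = 0.1479 × 1.04762^5 = 0.1479 × 1.2619 = 0.1866
λ_eff = λ(1-P_K) = 11.0 × (1 - 0.186633) = 11.0 × 0.813367 = 8.9470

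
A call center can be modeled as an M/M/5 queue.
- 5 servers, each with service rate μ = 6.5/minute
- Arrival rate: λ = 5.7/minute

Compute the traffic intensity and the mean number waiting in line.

Traffic intensity: ρ = λ/(cμ) = 5.7/(5×6.5) = 0.1754
Since ρ = 0.1754 < 1, system is stable.
Offered load a = λ/μ = cρ = 5.7/6.5 = 0.8769
P₀ = [ Σₙ₌₀^4 aⁿ/n! + a^5/(5!(1-ρ)) ]⁻¹
Σ = a^0/0! + a^1/1! + a^2/2! + a^3/3! + a^4/4! = 1.00000 + 0.876923 + 0.384497 + 0.112391 + 0.0246397 = 2.3985
a^5/(5!(1-ρ)) = 0.5186/(120 × 0.8246) = 0.005241
P₀ = 1/(2.3985 + 0.005241) = 0.4160
Lq = P₀·a^5·ρ / (5!(1-ρ)²) = 0.4160 × 0.5186 × 0.1754 / (120 × 0.6800) = 0.0004637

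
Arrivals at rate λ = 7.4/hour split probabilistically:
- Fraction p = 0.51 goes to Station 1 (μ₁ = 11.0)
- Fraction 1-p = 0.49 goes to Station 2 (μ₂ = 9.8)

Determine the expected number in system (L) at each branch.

Effective rates: λ₁ = 7.4×0.51 = 3.774, λ₂ = 7.4×0.49 = 3.626
Station 1: ρ₁ = 3.774/11.0 = 0.3431, L₁ = ρ₁/(1-ρ₁) = 0.3431/(1-0.3431) = 0.5223
Station 2: ρ₂ = 3.626/9.8 = 0.3700, L₂ = ρ₂/(1-ρ₂) = 0.3700/(1-0.3700) = 0.5873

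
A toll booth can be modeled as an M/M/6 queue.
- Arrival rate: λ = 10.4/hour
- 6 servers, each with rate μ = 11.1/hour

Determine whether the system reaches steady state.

Stability requires ρ = λ/(cμ) < 1
ρ = 10.4/(6 × 11.1) = 10.4/66.60 = 0.1562
Since 0.1562 < 1, the system is STABLE.
The servers are busy 15.62% of the time.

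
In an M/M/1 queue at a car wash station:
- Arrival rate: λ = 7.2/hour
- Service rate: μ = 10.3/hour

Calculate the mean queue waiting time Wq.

First, compute utilization: ρ = λ/μ = 7.2/10.3 = 0.6990
For M/M/1: Wq = λ/(μ(μ-λ))
Wq = 7.2/(10.3 × (10.3-7.2))
Wq = 7.2/(10.3 × 3.10)
Wq = 0.2255 hours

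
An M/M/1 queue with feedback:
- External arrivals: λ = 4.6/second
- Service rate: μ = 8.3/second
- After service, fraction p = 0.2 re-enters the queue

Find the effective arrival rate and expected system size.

Effective arrival rate: λ_eff = λ/(1-p) = 4.6/(1-0.2) = 4.6/0.80 = 5.7500
ρ = λ_eff/μ = 5.7500/8.3 = 0.69277
L = ρ/(1-ρ) = 0.69277/(1-0.69277) = 2.2549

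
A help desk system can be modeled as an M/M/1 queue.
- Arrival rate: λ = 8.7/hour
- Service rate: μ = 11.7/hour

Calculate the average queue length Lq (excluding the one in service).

ρ = λ/μ = 8.7/11.7 = 0.7436
For M/M/1: Lq = λ²/(μ(μ-λ))
Lq = 75.69/(11.7 × 3.00)
Lq = 2.1564 tickets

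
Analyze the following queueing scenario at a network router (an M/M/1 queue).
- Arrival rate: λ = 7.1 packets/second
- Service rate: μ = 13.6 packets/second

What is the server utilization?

Server utilization: ρ = λ/μ
ρ = 7.1/13.6 = 0.5221
The server is busy 52.21% of the time.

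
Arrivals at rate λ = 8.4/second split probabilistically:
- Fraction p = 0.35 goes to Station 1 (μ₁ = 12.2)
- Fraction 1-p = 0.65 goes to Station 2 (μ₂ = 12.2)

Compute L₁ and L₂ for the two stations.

Effective rates: λ₁ = 8.4×0.35 = 2.94, λ₂ = 8.4×0.65 = 5.46
Station 1: ρ₁ = 2.94/12.2 = 0.2410, L₁ = ρ₁/(1-ρ₁) = 0.2410/(1-0.2410) = 0.3175
Station 2: ρ₂ = 5.46/12.2 = 0.44754, L₂ = ρ₂/(1-ρ₂) = 0.44754/(1-0.44754) = 0.8101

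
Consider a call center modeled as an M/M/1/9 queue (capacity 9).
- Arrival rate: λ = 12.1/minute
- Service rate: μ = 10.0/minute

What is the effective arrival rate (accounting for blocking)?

ρ = λ/μ = 12.1/10.0 = 1.2100
P₀ = (1-ρ)/(1-ρ^(K+1)) = (1-1.2100)/(1-1.2100^10) = -0.2100/-5.7275 = 0.03667
P_K = P₀×ρ^K = 0.03667 × 1.2100^9 = 0.03667 × 5.5599 = 0.2039
λ_eff = λ(1-P_K) = 12.1 × (1 - 0.20386) = 12.1 × 0.79614 = 9.6333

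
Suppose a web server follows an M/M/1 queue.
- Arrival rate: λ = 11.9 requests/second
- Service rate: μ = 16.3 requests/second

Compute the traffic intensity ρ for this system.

Server utilization: ρ = λ/μ
ρ = 11.9/16.3 = 0.7301
The server is busy 73.01% of the time.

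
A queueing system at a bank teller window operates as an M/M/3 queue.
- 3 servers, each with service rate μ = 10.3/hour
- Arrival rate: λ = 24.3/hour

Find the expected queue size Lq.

Traffic intensity: ρ = λ/(cμ) = 24.3/(3×10.3) = 0.7864
Since ρ = 0.7864 < 1, system is stable.
Offered load a = λ/μ = cρ = 24.3/10.3 = 2.3592
P₀ = [ Σₙ₌₀^2 aⁿ/n! + a^3/(3!(1-ρ)) ]⁻¹
Σ = a^0/0! + a^1/1! + a^2/2! = 1.0000 + 2.3592 + 2.7830 = 6.1422
a^3/(3!(1-ρ)) = 13.1313/(6 × 0.213592) = 10.2464
P₀ = 1/(6.1422 + 10.2464) = 0.06102
Lq = P₀·a^3·ρ / (3!(1-ρ)²) = 0.061018 × 13.1313 × 0.78641 / (6 × 0.045622) = 2.3019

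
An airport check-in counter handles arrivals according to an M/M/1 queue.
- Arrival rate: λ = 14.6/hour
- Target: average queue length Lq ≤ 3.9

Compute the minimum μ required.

For M/M/1: Lq = λ²/(μ(μ-λ))
Need Lq ≤ 3.9, i.e. μ(μ-λ) ≥ λ²/3.9
μ² - 14.6μ - 213.16/3.9 ≥ 0  →  μ² - 14.6μ - 54.6564 ≥ 0
Quadratic formula (positive root): μ = [λ + √(λ² + 4×54.6564)]/2
Discriminant: 213.16 + 4×54.6564 = 431.7856, √431.7856 = 20.77945
μ ≥ (14.6 + 20.77945)/2 = 17.6897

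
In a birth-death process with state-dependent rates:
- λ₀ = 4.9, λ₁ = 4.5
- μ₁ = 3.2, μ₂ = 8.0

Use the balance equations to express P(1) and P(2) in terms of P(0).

Balance equations:
State 0: λ₀P₀ = μ₁P₁ → P₁ = (λ₀/μ₁)P₀ = (4.9/3.2)P₀ = 1.5312P₀
State 1: P₂ = (λ₀λ₁)/(μ₁μ₂)P₀ = (4.9×4.5)/(3.2×8.0)P₀ = 0.8613P₀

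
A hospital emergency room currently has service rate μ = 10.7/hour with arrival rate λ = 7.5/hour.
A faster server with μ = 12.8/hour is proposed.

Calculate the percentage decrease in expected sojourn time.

System 1: ρ₁ = 7.5/10.7 = 0.7009, W₁ = 1/(10.7-7.5) = 0.3125
System 2: ρ₂ = 7.5/12.8 = 0.5859, W₂ = 1/(12.8-7.5) = 0.1887
Improvement: (W₁-W₂)/W₁ = (0.3125-0.1887)/0.3125 = 39.62%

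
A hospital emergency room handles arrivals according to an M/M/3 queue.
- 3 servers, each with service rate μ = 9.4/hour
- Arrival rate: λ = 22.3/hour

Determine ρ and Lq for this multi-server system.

Traffic intensity: ρ = λ/(cμ) = 22.3/(3×9.4) = 0.7908
Since ρ = 0.7908 < 1, system is stable.
Offered load a = λ/μ = cρ = 22.3/9.4 = 2.3723
P₀ = [ Σₙ₌₀^2 aⁿ/n! + a^3/(3!(1-ρ)) ]⁻¹
Σ = a^0/0! + a^1/1! + a^2/2! = 1.0000 + 2.3723 + 2.8140 = 6.1863
a^3/(3!(1-ρ)) = 13.35153/(6 × 0.2092199) = 10.6360
P₀ = 1/(6.1863 + 10.6360) = 0.05944
Lq = P₀·a^3·ρ / (3!(1-ρ)²) = 0.05944 × 13.3515 × 0.7908 / (6 × 0.04377) = 2.3897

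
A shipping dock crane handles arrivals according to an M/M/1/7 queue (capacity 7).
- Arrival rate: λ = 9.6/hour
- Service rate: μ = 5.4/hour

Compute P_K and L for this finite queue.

ρ = λ/μ = 9.6/5.4 = 1.7778
P₀ = (1-ρ)/(1-ρ^(K+1)) = (1-1.7778)/(1-1.7778^8) = -0.7778/-98.7845 = 0.007874
P_K = P₀×ρ^K = 0.0078737 × 1.7778^7 = 0.0078737 × 56.1281 = 0.4419
Blocking probability P_7 = 0.4419 (44.19%)
L = ρ[1 - (K+1)ρ^K + Kρ^(K+1)] / [(1-ρ)(1-ρ^(K+1))]
L = 1.7778 × (1 - 8×56.1281 + 7×99.7845) / ((1 - 1.7778) × (1 - 99.7845)) = 5.7953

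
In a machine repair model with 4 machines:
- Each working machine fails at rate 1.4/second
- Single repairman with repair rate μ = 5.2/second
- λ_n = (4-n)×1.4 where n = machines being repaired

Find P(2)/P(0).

P(2)/P(0) = ∏_{i=0}^{2-1} λ_i/μ_{i+1}
= (4-0)×1.4/5.2 × (4-1)×1.4/5.2
= 0.8698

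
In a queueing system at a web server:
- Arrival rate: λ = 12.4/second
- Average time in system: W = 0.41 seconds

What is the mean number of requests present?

Little's Law: L = λW
L = 12.4 × 0.41 = 5.0840 requests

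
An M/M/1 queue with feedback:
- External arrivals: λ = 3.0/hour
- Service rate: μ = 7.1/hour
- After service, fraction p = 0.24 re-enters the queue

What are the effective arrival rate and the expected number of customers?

Effective arrival rate: λ_eff = λ/(1-p) = 3.0/(1-0.24) = 3.0/0.76 = 3.9474
ρ = λ_eff/μ = 3.9474/7.1 = 0.55597
L = ρ/(1-ρ) = 0.55597/(1-0.55597) = 1.2521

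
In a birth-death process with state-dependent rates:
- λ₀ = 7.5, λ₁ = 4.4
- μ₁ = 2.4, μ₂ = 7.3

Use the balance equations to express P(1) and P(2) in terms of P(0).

Balance equations:
State 0: λ₀P₀ = μ₁P₁ → P₁ = (λ₀/μ₁)P₀ = (7.5/2.4)P₀ = 3.1250P₀
State 1: P₂ = (λ₀λ₁)/(μ₁μ₂)P₀ = (7.5×4.4)/(2.4×7.3)P₀ = 1.8836P₀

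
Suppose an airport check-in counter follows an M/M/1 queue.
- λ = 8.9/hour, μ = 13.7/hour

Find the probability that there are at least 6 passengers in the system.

ρ = λ/μ = 8.9/13.7 = 0.64964
P(N ≥ n) = ρⁿ
P(N ≥ 6) = 0.64964^6
P(N ≥ 6) = 0.07517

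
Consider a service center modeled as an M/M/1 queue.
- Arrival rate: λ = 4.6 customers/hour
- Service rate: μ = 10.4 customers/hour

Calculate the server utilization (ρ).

Server utilization: ρ = λ/μ
ρ = 4.6/10.4 = 0.4423
The server is busy 44.23% of the time.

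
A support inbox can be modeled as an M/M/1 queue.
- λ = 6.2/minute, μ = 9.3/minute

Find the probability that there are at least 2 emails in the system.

ρ = λ/μ = 6.2/9.3 = 0.66667
P(N ≥ n) = ρⁿ
P(N ≥ 2) = 0.66667^2
P(N ≥ 2) = 0.4444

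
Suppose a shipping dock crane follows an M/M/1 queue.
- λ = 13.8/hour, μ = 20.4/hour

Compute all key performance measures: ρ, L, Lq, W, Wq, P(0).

Step 1: ρ = λ/μ = 13.8/20.4 = 0.6765
Step 2: L = λ/(μ-λ) = 13.8/6.60 = 2.0909
Step 3: Lq = λ²/(μ(μ-λ)) = 190.44/(20.4×6.60) = 1.4144
Step 4: W = 1/(μ-λ) = 1/6.60 = 0.151515
Step 5: Wq = λ/(μ(μ-λ)) = 13.8/(20.4×6.60) = 0.1025
Step 6: P(0) = 1-ρ = 0.3235
Verify: L = λW = 13.8×0.151515 = 2.0909 ✔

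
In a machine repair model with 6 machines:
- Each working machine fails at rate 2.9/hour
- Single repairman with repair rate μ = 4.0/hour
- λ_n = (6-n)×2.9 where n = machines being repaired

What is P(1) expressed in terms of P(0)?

P(1)/P(0) = ∏_{i=0}^{1-1} λ_i/μ_{i+1}
= (6-0)×2.9/4.0
= 4.3500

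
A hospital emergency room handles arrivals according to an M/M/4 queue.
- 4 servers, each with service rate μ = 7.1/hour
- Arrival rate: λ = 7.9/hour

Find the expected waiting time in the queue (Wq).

Traffic intensity: ρ = λ/(cμ) = 7.9/(4×7.1) = 0.2782
Since ρ = 0.2782 < 1, system is stable.
Offered load a = λ/μ = cρ = 7.9/7.1 = 1.1127
P₀ = [ Σₙ₌₀^3 aⁿ/n! + a^4/(4!(1-ρ)) ]⁻¹
Σ = a^0/0! + a^1/1! + a^2/2! + a^3/3! = 1.0000 + 1.1127 + 0.6190 + 0.2296 = 2.9613
a^4/(4!(1-ρ)) = 1.5328/(24 × 0.7218) = 0.08848
P₀ = 1/(2.9613 + 0.08848) = 0.3279
Lq = P₀·a^4·ρ / (4!(1-ρ)²) = 0.3279 × 1.5328 × 0.2782 / (24 × 0.5210) = 0.01118
Wq = Lq/λ = 0.01118/7.9 = 0.001415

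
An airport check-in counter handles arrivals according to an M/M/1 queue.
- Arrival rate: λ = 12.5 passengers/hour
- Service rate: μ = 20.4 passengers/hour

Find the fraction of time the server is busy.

Server utilization: ρ = λ/μ
ρ = 12.5/20.4 = 0.6127
The server is busy 61.27% of the time.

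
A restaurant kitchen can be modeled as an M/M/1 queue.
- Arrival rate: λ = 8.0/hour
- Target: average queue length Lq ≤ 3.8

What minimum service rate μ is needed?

For M/M/1: Lq = λ²/(μ(μ-λ))
Need Lq ≤ 3.8, i.e. μ(μ-λ) ≥ λ²/3.8
μ² - 8.0μ - 64.00/3.8 ≥ 0  →  μ² - 8.0μ - 16.8421 ≥ 0
Quadratic formula (positive root): μ = [λ + √(λ² + 4×16.8421)]/2
Discriminant: 64.00 + 4×16.8421 = 131.3684, √131.3684 = 11.4616
μ ≥ (8.0 + 11.4616)/2 = 9.7308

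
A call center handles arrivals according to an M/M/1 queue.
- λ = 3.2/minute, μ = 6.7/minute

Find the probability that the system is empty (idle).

ρ = λ/μ = 3.2/6.7 = 0.4776
P(0) = 1 - ρ = 1 - 0.4776 = 0.5224
The server is idle 52.24% of the time.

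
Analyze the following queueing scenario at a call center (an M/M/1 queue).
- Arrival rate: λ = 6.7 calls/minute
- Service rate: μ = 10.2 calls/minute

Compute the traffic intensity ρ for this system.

Server utilization: ρ = λ/μ
ρ = 6.7/10.2 = 0.6569
The server is busy 65.69% of the time.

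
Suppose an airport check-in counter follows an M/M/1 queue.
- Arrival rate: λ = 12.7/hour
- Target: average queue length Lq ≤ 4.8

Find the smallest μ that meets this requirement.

For M/M/1: Lq = λ²/(μ(μ-λ))
Need Lq ≤ 4.8, i.e. μ(μ-λ) ≥ λ²/4.8
μ² - 12.7μ - 161.29/4.8 ≥ 0  →  μ² - 12.7μ - 33.60208 ≥ 0
Quadratic formula (positive root): μ = [λ + √(λ² + 4×33.60208)]/2
Discriminant: 161.29 + 4×33.60208 = 295.6983, √295.6983 = 17.19588
μ ≥ (12.7 + 17.19588)/2 = 14.9479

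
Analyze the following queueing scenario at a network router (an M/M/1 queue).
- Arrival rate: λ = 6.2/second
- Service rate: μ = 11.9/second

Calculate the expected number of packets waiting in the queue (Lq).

ρ = λ/μ = 6.2/11.9 = 0.5210
For M/M/1: Lq = λ²/(μ(μ-λ))
Lq = 38.44/(11.9 × 5.70)
Lq = 0.5667 packets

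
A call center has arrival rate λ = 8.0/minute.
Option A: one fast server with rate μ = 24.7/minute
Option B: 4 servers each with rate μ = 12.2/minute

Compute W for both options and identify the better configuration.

Option A: single server μ = 24.7 (M/M/1)
  ρ_A = 8.0/24.7 = 0.3239
  W_A = 1/(μ-λ) = 1/(24.7-8.0) = 1/16.70 = 0.05988

Option B: 4 servers μ = 12.2 (M/M/4)
  ρ_B = λ/(cμ) = 8.0/(4×12.2) = 0.1639
  Offered load a = λ/μ = cρ = 8.0/12.2 = 0.6557
  P₀ = [ Σₙ₌₀^3 aⁿ/n! + a^4/(4!(1-ρ)) ]⁻¹
  Σ = a^0/0! + a^1/1! + a^2/2! + a^3/3! = 1.0000 + 0.6557 + 0.2150 + 0.04699 = 1.9177
  a^4/(4!(1-ρ)) = 0.1849/(24 × 0.8361) = 0.009214
  P₀ = 1/(1.9177 + 0.009214) = 0.5190
  Lq = P₀·a^4·ρ / (4!(1-ρ)²) = 0.5190 × 0.1849 × 0.1639 / (24 × 0.6990) = 0.0009376
  Wq_B = Lq/λ = 0.0009376/8.0 = 0.00011720
  W_B = Wq_B + 1/μ = 0.00011720 + 0.081967 = 0.08208

Since W_A = 0.05988 < W_B = 0.08208, Option A (single fast server) has the shorter time in system.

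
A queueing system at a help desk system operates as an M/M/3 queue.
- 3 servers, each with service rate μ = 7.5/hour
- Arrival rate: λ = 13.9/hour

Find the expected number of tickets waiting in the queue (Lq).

Traffic intensity: ρ = λ/(cμ) = 13.9/(3×7.5) = 0.6178
Since ρ = 0.6178 < 1, system is stable.
Offered load a = λ/μ = cρ = 13.9/7.5 = 1.8533
P₀ = [ Σₙ₌₀^2 aⁿ/n! + a^3/(3!(1-ρ)) ]⁻¹
Σ = a^0/0! + a^1/1! + a^2/2! = 1.00000 + 1.85333 + 1.71742 = 4.5708
a^3/(3!(1-ρ)) = 6.3659/(6 × 0.38222) = 2.7758
P₀ = 1/(4.5708 + 2.7758) = 0.1361
Lq = P₀·a^3·ρ / (3!(1-ρ)²) = 0.13612 × 6.3659 × 0.61778 / (6 × 0.14609) = 0.6107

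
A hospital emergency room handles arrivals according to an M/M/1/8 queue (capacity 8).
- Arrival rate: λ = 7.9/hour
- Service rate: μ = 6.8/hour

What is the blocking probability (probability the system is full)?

ρ = λ/μ = 7.9/6.8 = 1.161765
P₀ = (1-ρ)/(1-ρ^(K+1)) = (1-1.161765)/(1-1.161765^9) = -0.16176/-2.8554 = 0.05665
P_K = P₀×ρ^K = 0.05665 × 1.161765^8 = 0.05665 × 3.3185 = 0.1880
Blocking probability = 18.80%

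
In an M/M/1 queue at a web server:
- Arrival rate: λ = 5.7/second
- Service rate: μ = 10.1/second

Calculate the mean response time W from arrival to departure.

First, compute utilization: ρ = λ/μ = 5.7/10.1 = 0.5644
For M/M/1: W = 1/(μ-λ)
W = 1/(10.1-5.7) = 1/4.40
W = 0.2273 seconds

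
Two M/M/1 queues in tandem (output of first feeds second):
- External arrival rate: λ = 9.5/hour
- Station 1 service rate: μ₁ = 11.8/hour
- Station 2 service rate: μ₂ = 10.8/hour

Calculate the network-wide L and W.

By Jackson's theorem, each station behaves as independent M/M/1.
Station 1: ρ₁ = 9.5/11.8 = 0.8051, L₁ = ρ₁/(1-ρ₁) = λ/(μ₁-λ) = 9.5/2.30 = 4.1304
Station 2: ρ₂ = 9.5/10.8 = 0.8796, L₂ = ρ₂/(1-ρ₂) = λ/(μ₂-λ) = 9.5/1.30 = 7.3077
Total: L = L₁ + L₂ = 4.1304 + 7.3077 = 11.4381
W = L/λ = 11.4381/9.5 = 1.2040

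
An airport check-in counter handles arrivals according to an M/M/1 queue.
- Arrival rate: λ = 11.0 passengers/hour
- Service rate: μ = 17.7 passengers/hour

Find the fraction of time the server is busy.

Server utilization: ρ = λ/μ
ρ = 11.0/17.7 = 0.6215
The server is busy 62.15% of the time.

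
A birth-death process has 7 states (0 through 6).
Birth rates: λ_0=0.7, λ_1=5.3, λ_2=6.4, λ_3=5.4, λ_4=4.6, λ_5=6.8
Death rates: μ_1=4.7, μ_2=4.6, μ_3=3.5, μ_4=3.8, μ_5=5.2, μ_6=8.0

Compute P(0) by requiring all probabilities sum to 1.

Ratios P(n)/P(0) = (λ₀···λₙ₋₁)/(μ₁···μₙ):
P(1)/P(0) = (0.7)/(4.7) = 0.1489
P(2)/P(0) = (0.7×5.3)/(4.7×4.6) = 0.1716
P(3)/P(0) = (0.7×5.3×6.4)/(4.7×4.6×3.5) = 0.3138
P(4)/P(0) = (0.7×5.3×6.4×5.4)/(4.7×4.6×3.5×3.8) = 0.4459
P(5)/P(0) = (0.7×5.3×6.4×5.4×4.6)/(4.7×4.6×3.5×3.8×5.2) = 0.3945
P(6)/P(0) = (0.7×5.3×6.4×5.4×4.6×6.8)/(4.7×4.6×3.5×3.8×5.2×8.0) = 0.3353

Normalization: ∑ P(n) = 1
P(0) × (1.0000 + 0.1489 + 0.1716 + 0.3138 + 0.4459 + 0.3945 + 0.3353) = 1
P(0) × 2.8100 = 1
P(0) = 1/2.8100 = 0.3559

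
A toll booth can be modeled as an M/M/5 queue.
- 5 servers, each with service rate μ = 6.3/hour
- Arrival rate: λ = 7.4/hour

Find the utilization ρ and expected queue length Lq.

Traffic intensity: ρ = λ/(cμ) = 7.4/(5×6.3) = 0.2349
Since ρ = 0.2349 < 1, system is stable.
Offered load a = λ/μ = cρ = 7.4/6.3 = 1.1746
P₀ = [ Σₙ₌₀^4 aⁿ/n! + a^5/(5!(1-ρ)) ]⁻¹
Σ = a^0/0! + a^1/1! + a^2/2! + a^3/3! + a^4/4! = 1.0000 + 1.1746 + 0.68985 + 0.27010 + 0.079315 = 3.2139
a^5/(5!(1-ρ)) = 2.2359/(120 × 0.7651) = 0.02435
P₀ = 1/(3.2139 + 0.02435) = 0.3088
Lq = P₀·a^5·ρ / (5!(1-ρ)²) = 0.3088 × 2.2359 × 0.2349 / (120 × 0.5853) = 0.002309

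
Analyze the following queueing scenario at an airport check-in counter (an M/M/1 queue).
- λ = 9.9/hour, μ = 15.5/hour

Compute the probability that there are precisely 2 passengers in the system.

ρ = λ/μ = 9.9/15.5 = 0.6387
P(n) = (1-ρ)ρⁿ
P(2) = (1-0.6387) × 0.6387^2
P(2) = 0.3613 × 0.4079
P(2) = 0.1474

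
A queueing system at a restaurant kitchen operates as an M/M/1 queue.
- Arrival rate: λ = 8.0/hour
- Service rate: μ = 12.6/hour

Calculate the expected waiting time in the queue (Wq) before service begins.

First, compute utilization: ρ = λ/μ = 8.0/12.6 = 0.6349
For M/M/1: Wq = λ/(μ(μ-λ))
Wq = 8.0/(12.6 × (12.6-8.0))
Wq = 8.0/(12.6 × 4.60)
Wq = 0.1380 hours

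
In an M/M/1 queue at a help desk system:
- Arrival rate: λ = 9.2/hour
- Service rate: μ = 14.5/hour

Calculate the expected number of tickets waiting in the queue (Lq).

ρ = λ/μ = 9.2/14.5 = 0.6345
For M/M/1: Lq = λ²/(μ(μ-λ))
Lq = 84.64/(14.5 × 5.30)
Lq = 1.1014 tickets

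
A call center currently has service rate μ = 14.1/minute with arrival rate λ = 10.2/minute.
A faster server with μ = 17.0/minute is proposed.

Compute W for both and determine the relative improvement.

System 1: ρ₁ = 10.2/14.1 = 0.7234, W₁ = 1/(14.1-10.2) = 0.25641
System 2: ρ₂ = 10.2/17.0 = 0.6000, W₂ = 1/(17.0-10.2) = 0.14706
Improvement: (W₁-W₂)/W₁ = (0.25641-0.14706)/0.25641 = 42.65%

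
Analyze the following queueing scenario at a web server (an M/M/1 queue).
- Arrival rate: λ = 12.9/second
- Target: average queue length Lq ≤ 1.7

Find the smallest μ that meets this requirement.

For M/M/1: Lq = λ²/(μ(μ-λ))
Need Lq ≤ 1.7, i.e. μ(μ-λ) ≥ λ²/1.7
μ² - 12.9μ - 166.41/1.7 ≥ 0  →  μ² - 12.9μ - 97.888235 ≥ 0
Quadratic formula (positive root): μ = [λ + √(λ² + 4×97.888235)]/2
Discriminant: 166.41 + 4×97.888235 = 557.9629, √557.9629 = 23.6212
μ ≥ (12.9 + 23.6212)/2 = 18.2606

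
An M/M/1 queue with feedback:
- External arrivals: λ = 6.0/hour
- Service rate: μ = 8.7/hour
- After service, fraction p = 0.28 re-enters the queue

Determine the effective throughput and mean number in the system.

Effective arrival rate: λ_eff = λ/(1-p) = 6.0/(1-0.28) = 6.0/0.72 = 8.333333
ρ = λ_eff/μ = 8.333333/8.7 = 0.9578544
L = ρ/(1-ρ) = 0.9578544/(1-0.9578544) = 22.7273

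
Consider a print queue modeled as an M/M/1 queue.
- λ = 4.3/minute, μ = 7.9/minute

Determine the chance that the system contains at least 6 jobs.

ρ = λ/μ = 4.3/7.9 = 0.5443
P(N ≥ n) = ρⁿ
P(N ≥ 6) = 0.5443^6
P(N ≥ 6) = 0.02600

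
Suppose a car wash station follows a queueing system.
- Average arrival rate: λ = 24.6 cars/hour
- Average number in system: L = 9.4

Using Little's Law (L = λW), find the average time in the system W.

Little's Law: L = λW, so W = L/λ
W = 9.4/24.6 = 0.3821 hours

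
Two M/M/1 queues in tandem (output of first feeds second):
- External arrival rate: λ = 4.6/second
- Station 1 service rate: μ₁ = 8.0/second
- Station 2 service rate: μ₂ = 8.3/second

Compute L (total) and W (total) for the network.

By Jackson's theorem, each station behaves as independent M/M/1.
Station 1: ρ₁ = 4.6/8.0 = 0.5750, L₁ = ρ₁/(1-ρ₁) = λ/(μ₁-λ) = 4.6/3.40 = 1.35294
Station 2: ρ₂ = 4.6/8.3 = 0.5542, L₂ = ρ₂/(1-ρ₂) = λ/(μ₂-λ) = 4.6/3.70 = 1.24324
Total: L = L₁ + L₂ = 1.35294 + 1.24324 = 2.5962
W = L/λ = 2.5962/4.6 = 0.5644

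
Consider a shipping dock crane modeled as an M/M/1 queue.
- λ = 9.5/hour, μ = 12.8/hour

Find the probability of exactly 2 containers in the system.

ρ = λ/μ = 9.5/12.8 = 0.7422
P(n) = (1-ρ)ρⁿ
P(2) = (1-0.7422) × 0.7422^2
P(2) = 0.2578 × 0.5509
P(2) = 0.1420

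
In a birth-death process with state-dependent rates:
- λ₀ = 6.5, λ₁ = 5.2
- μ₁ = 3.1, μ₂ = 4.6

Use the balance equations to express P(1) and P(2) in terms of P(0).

Balance equations:
State 0: λ₀P₀ = μ₁P₁ → P₁ = (λ₀/μ₁)P₀ = (6.5/3.1)P₀ = 2.0968P₀
State 1: P₂ = (λ₀λ₁)/(μ₁μ₂)P₀ = (6.5×5.2)/(3.1×4.6)P₀ = 2.3703P₀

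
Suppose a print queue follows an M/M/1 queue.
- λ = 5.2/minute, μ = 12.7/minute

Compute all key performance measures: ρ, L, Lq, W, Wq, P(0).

Step 1: ρ = λ/μ = 5.2/12.7 = 0.4094
Step 2: L = λ/(μ-λ) = 5.2/7.50 = 0.6933
Step 3: Lq = λ²/(μ(μ-λ)) = 27.04/(12.7×7.50) = 0.2839
Step 4: W = 1/(μ-λ) = 1/7.50 = 0.13333
Step 5: Wq = λ/(μ(μ-λ)) = 5.2/(12.7×7.50) = 0.05459
Step 6: P(0) = 1-ρ = 0.5906
Verify: L = λW = 5.2×0.13333 = 0.6933 ✔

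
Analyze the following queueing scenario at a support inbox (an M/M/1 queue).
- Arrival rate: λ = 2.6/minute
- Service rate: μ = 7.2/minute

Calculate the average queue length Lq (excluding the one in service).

ρ = λ/μ = 2.6/7.2 = 0.3611
For M/M/1: Lq = λ²/(μ(μ-λ))
Lq = 6.76/(7.2 × 4.60)
Lq = 0.2041 emails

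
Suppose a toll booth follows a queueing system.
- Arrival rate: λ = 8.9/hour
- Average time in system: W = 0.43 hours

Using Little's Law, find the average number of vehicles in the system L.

Little's Law: L = λW
L = 8.9 × 0.43 = 3.8270 vehicles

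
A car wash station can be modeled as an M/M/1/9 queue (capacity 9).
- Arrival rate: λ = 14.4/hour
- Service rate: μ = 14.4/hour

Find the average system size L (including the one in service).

ρ = λ/μ = 14.4/14.4 = 1 exactly.
With ρ = 1 the usual (1-ρ)/(1-ρ^(K+1)) form is 0/0; instead every state 0..K is equally likely.
P₀ = 1/(K+1) = 1/10 = 0.1000
P_K = P₀×ρ^K = P₀ = 0.1000
L = K/2 = 9/2 = 4.5000 cars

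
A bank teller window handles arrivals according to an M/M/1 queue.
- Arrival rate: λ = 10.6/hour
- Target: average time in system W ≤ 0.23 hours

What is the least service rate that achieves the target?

For M/M/1: W = 1/(μ-λ)
Need W ≤ 0.23, so 1/(μ-λ) ≤ 0.23
μ - λ ≥ 1/0.23 = 4.3478
μ ≥ 10.6 + 4.3478 = 14.9478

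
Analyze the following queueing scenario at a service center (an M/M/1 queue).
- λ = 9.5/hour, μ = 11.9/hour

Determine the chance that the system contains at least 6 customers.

ρ = λ/μ = 9.5/11.9 = 0.79832
P(N ≥ n) = ρⁿ
P(N ≥ 6) = 0.79832^6
P(N ≥ 6) = 0.2589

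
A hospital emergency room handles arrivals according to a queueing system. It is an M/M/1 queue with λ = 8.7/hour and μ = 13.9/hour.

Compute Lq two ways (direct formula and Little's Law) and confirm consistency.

Method 1 (direct): Lq = λ²/(μ(μ-λ)) = 75.69/(13.9 × 5.20) = 1.0472

Method 2 (Little's Law):
W = 1/(μ-λ) = 1/5.20 = 0.19231
Wq = W - 1/μ = 0.19231 - 0.071942 = 0.12037
Lq = λWq = 8.7 × 0.12037 = 1.0472 ✔ (matches Method 1)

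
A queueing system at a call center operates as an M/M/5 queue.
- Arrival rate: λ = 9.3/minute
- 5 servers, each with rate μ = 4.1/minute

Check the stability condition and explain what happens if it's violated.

Stability requires ρ = λ/(cμ) < 1
ρ = 9.3/(5 × 4.1) = 9.3/20.50 = 0.4537
Since 0.4537 < 1, the system is STABLE.
The servers are busy 45.37% of the time.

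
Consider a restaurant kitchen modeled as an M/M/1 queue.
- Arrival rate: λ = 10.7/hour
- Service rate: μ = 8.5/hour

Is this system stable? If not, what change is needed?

Stability requires ρ = λ/(cμ) < 1
ρ = 10.7/(1 × 8.5) = 10.7/8.50 = 1.2588
Since 1.2588 ≥ 1, the system is UNSTABLE.
Queue grows without bound. Need μ > λ = 10.7.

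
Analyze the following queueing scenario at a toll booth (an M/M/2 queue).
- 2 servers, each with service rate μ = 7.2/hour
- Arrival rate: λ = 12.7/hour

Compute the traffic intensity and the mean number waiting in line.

Traffic intensity: ρ = λ/(cμ) = 12.7/(2×7.2) = 0.8819
Since ρ = 0.8819 < 1, system is stable.
Offered load a = λ/μ = cρ = 12.7/7.2 = 1.7639
P₀ = [ Σₙ₌₀^1 aⁿ/n! + a^2/(2!(1-ρ)) ]⁻¹
Σ = a^0/0! + a^1/1! = 1.0000 + 1.7639 = 2.7639
a^2/(2!(1-ρ)) = 3.111304/(2 × 0.1180556) = 13.1773
P₀ = 1/(2.7639 + 13.1773) = 0.06273
Lq = P₀·a^2·ρ / (2!(1-ρ)²) = 0.0627306 × 3.11130 × 0.881944 / (2 × 0.0139371) = 6.1753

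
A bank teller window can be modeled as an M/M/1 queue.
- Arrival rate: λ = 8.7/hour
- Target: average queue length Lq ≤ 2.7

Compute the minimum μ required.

For M/M/1: Lq = λ²/(μ(μ-λ))
Need Lq ≤ 2.7, i.e. μ(μ-λ) ≥ λ²/2.7
μ² - 8.7μ - 75.69/2.7 ≥ 0  →  μ² - 8.7μ - 28.03333 ≥ 0
Quadratic formula (positive root): μ = [λ + √(λ² + 4×28.03333)]/2
Discriminant: 75.69 + 4×28.03333 = 187.8233, √187.8233 = 13.7049
μ ≥ (8.7 + 13.7049)/2 = 11.2024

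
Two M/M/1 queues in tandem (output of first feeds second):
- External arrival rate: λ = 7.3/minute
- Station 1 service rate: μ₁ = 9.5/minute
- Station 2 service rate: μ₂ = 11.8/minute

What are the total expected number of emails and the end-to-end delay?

By Jackson's theorem, each station behaves as independent M/M/1.
Station 1: ρ₁ = 7.3/9.5 = 0.7684, L₁ = ρ₁/(1-ρ₁) = λ/(μ₁-λ) = 7.3/2.20 = 3.3182
Station 2: ρ₂ = 7.3/11.8 = 0.6186, L₂ = ρ₂/(1-ρ₂) = λ/(μ₂-λ) = 7.3/4.50 = 1.6222
Total: L = L₁ + L₂ = 3.3182 + 1.6222 = 4.9404
W = L/λ = 4.9404/7.3 = 0.6768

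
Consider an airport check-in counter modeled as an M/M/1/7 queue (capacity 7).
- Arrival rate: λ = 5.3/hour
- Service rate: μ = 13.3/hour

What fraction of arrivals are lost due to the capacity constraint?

ρ = λ/μ = 5.3/13.3 = 0.3985
P₀ = (1-ρ)/(1-ρ^(K+1)) = (1-0.3985)/(1-0.3985^8) = 0.6015/0.9994 = 0.6019
P_K = P₀×ρ^K = 0.60188 × 0.3985^7 = 0.60188 × 0.0015959 = 0.0009605
Blocking probability = 0.09605%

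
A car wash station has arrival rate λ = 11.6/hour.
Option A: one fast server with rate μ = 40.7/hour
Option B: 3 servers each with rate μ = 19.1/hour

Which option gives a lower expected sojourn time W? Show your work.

Option A: single server μ = 40.7 (M/M/1)
  ρ_A = 11.6/40.7 = 0.2850
  W_A = 1/(μ-λ) = 1/(40.7-11.6) = 1/29.10 = 0.03436

Option B: 3 servers μ = 19.1 (M/M/3)
  ρ_B = λ/(cμ) = 11.6/(3×19.1) = 0.2024
  Offered load a = λ/μ = cρ = 11.6/19.1 = 0.6073
  P₀ = [ Σₙ₌₀^2 aⁿ/n! + a^3/(3!(1-ρ)) ]⁻¹
  Σ = a^0/0! + a^1/1! + a^2/2! = 1.00000 + 0.607330 + 0.184425 = 1.7918
  a^3/(3!(1-ρ)) = 0.2240/(6 × 0.7976) = 0.04681
  P₀ = 1/(1.7918 + 0.04681) = 0.5439
  Lq = P₀·a^3·ρ / (3!(1-ρ)²) = 0.54390 × 0.22401 × 0.20244 / (6 × 0.63610) = 0.006463
  Wq_B = Lq/λ = 0.0064628/11.6 = 0.00055714
  W_B = Wq_B + 1/μ = 0.00055714 + 0.052356 = 0.05291

Since W_A = 0.03436 < W_B = 0.05291, Option A (single fast server) has the shorter time in system.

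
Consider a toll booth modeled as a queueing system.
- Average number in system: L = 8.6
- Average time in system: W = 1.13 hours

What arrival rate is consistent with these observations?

Little's Law: L = λW, so λ = L/W
λ = 8.6/1.13 = 7.6106 vehicles/hour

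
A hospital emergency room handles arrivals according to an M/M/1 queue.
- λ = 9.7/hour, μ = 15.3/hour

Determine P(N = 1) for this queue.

ρ = λ/μ = 9.7/15.3 = 0.6340
P(n) = (1-ρ)ρⁿ
P(1) = (1-0.6340) × 0.6340^1
P(1) = 0.3660 × 0.6340
P(1) = 0.2320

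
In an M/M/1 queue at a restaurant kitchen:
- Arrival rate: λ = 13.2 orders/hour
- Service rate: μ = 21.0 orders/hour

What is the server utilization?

Server utilization: ρ = λ/μ
ρ = 13.2/21.0 = 0.6286
The server is busy 62.86% of the time.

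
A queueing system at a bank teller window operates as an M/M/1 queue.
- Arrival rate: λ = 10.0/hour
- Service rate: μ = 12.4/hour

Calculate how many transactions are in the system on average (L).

ρ = λ/μ = 10.0/12.4 = 0.8065
For M/M/1: L = λ/(μ-λ)
L = 10.0/(12.4-10.0) = 10.0/2.40
L = 4.1667 transactions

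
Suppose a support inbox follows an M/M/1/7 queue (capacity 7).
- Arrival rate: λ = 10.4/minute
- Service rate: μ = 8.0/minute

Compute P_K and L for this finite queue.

ρ = λ/μ = 10.4/8.0 = 1.3000
P₀ = (1-ρ)/(1-ρ^(K+1)) = (1-1.3000)/(1-1.3000^8) = -0.3000/-7.1573 = 0.04192
P_K = P₀×ρ^K = 0.04192 × 1.3000^7 = 0.04192 × 6.2749 = 0.2630
Blocking probability P_7 = 0.2630 (26.30%)
L = ρ[1 - (K+1)ρ^K + Kρ^(K+1)] / [(1-ρ)(1-ρ^(K+1))]
L = 1.3000 × (1 - 8×6.27485 + 7×8.15731) / ((1 - 1.3000) × (1 - 8.15731)) = 4.7844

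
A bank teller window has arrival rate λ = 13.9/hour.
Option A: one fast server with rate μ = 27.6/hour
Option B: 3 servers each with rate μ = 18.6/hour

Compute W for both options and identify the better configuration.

Option A: single server μ = 27.6 (M/M/1)
  ρ_A = 13.9/27.6 = 0.5036
  W_A = 1/(μ-λ) = 1/(27.6-13.9) = 1/13.70 = 0.07299

Option B: 3 servers μ = 18.6 (M/M/3)
  ρ_B = λ/(cμ) = 13.9/(3×18.6) = 0.2491
  Offered load a = λ/μ = cρ = 13.9/18.6 = 0.7473
  P₀ = [ Σₙ₌₀^2 aⁿ/n! + a^3/(3!(1-ρ)) ]⁻¹
  Σ = a^0/0! + a^1/1! + a^2/2! = 1.0000 + 0.7473 + 0.2792 = 2.0265
  a^3/(3!(1-ρ)) = 0.41735/(6 × 0.75090) = 0.09263
  P₀ = 1/(2.0265 + 0.09263) = 0.4719
  Lq = P₀·a^3·ρ / (3!(1-ρ)²) = 0.4719 × 0.4174 × 0.2491 / (6 × 0.5638) = 0.01450
  Wq_B = Lq/λ = 0.0145013/13.9 = 0.0010433
  W_B = Wq_B + 1/μ = 0.0010433 + 0.053763 = 0.05481

Since W_B = 0.05481 < W_A = 0.07299, Option B (multiple servers) has the shorter time in system.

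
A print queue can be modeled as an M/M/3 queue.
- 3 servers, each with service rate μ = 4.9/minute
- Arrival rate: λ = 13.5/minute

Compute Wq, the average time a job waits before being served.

Traffic intensity: ρ = λ/(cμ) = 13.5/(3×4.9) = 0.9184
Since ρ = 0.9184 < 1, system is stable.
Offered load a = λ/μ = cρ = 13.5/4.9 = 2.7551
P₀ = [ Σₙ₌₀^2 aⁿ/n! + a^3/(3!(1-ρ)) ]⁻¹
Σ = a^0/0! + a^1/1! + a^2/2! = 1.0000 + 2.7551 + 3.7953 = 7.5504
a^3/(3!(1-ρ)) = 20.912842/(6 × 0.081632653) = 42.6971
P₀ = 1/(7.5504 + 42.6971) = 0.01990
Lq = P₀·a^3·ρ / (3!(1-ρ)²) = 0.0199015 × 20.9128 × 0.918367 / (6 × 0.00666389) = 9.5595
Wq = Lq/λ = 9.5595/13.5 = 0.7081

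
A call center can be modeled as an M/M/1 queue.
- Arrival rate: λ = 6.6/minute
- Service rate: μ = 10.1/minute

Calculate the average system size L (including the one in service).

ρ = λ/μ = 6.6/10.1 = 0.6535
For M/M/1: L = λ/(μ-λ)
L = 6.6/(10.1-6.6) = 6.6/3.50
L = 1.8857 calls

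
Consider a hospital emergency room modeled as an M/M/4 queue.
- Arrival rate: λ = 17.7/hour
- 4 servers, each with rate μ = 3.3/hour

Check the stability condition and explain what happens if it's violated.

Stability requires ρ = λ/(cμ) < 1
ρ = 17.7/(4 × 3.3) = 17.7/13.20 = 1.3409
Since 1.3409 ≥ 1, the system is UNSTABLE.
Need c > λ/μ = 17.7/3.3 = 5.36.
Minimum servers needed: c = 6.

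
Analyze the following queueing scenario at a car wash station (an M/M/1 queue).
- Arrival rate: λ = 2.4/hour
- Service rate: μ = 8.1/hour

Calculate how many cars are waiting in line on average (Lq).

ρ = λ/μ = 2.4/8.1 = 0.2963
For M/M/1: Lq = λ²/(μ(μ-λ))
Lq = 5.76/(8.1 × 5.70)
Lq = 0.1248 cars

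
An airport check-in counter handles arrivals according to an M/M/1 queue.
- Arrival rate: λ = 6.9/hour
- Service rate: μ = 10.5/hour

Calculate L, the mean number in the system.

ρ = λ/μ = 6.9/10.5 = 0.6571
For M/M/1: L = λ/(μ-λ)
L = 6.9/(10.5-6.9) = 6.9/3.60
L = 1.9167 passengers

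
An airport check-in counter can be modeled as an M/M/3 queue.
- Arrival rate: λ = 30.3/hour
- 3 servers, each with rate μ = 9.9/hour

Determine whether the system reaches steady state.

Stability requires ρ = λ/(cμ) < 1
ρ = 30.3/(3 × 9.9) = 30.3/29.70 = 1.0202
Since 1.0202 ≥ 1, the system is UNSTABLE.
Need c > λ/μ = 30.3/9.9 = 3.06.
Minimum servers needed: c = 4.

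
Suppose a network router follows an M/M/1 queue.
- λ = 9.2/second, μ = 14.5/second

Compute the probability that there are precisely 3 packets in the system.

ρ = λ/μ = 9.2/14.5 = 0.6345
P(n) = (1-ρ)ρⁿ
P(3) = (1-0.6345) × 0.6345^3
P(3) = 0.36550 × 0.25544
P(3) = 0.09336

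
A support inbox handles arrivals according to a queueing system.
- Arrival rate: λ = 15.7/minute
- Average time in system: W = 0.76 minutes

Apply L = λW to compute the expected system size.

Little's Law: L = λW
L = 15.7 × 0.76 = 11.9320 emails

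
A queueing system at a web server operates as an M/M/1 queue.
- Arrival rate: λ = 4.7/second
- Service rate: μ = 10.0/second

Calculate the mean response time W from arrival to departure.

First, compute utilization: ρ = λ/μ = 4.7/10.0 = 0.4700
For M/M/1: W = 1/(μ-λ)
W = 1/(10.0-4.7) = 1/5.30
W = 0.1887 seconds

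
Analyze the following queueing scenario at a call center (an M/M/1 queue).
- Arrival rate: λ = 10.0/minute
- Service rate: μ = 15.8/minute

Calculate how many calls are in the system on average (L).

ρ = λ/μ = 10.0/15.8 = 0.6329
For M/M/1: L = λ/(μ-λ)
L = 10.0/(15.8-10.0) = 10.0/5.80
L = 1.7241 calls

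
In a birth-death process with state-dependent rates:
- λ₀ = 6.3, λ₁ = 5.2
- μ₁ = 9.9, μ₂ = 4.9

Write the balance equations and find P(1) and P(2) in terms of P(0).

Balance equations:
State 0: λ₀P₀ = μ₁P₁ → P₁ = (λ₀/μ₁)P₀ = (6.3/9.9)P₀ = 0.6364P₀
State 1: P₂ = (λ₀λ₁)/(μ₁μ₂)P₀ = (6.3×5.2)/(9.9×4.9)P₀ = 0.6753P₀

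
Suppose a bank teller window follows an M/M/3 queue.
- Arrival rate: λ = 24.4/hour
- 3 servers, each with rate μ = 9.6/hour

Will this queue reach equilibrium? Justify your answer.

Stability requires ρ = λ/(cμ) < 1
ρ = 24.4/(3 × 9.6) = 24.4/28.80 = 0.8472
Since 0.8472 < 1, the system is STABLE.
The servers are busy 84.72% of the time.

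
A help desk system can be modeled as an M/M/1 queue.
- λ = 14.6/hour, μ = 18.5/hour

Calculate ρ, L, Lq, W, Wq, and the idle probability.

Step 1: ρ = λ/μ = 14.6/18.5 = 0.7892
Step 2: L = λ/(μ-λ) = 14.6/3.90 = 3.7436
Step 3: Lq = λ²/(μ(μ-λ)) = 213.16/(18.5×3.90) = 2.9544
Step 4: W = 1/(μ-λ) = 1/3.90 = 0.25641
Step 5: Wq = λ/(μ(μ-λ)) = 14.6/(18.5×3.90) = 0.2024
Step 6: P(0) = 1-ρ = 0.2108
Verify: L = λW = 14.6×0.25641 = 3.7436 ✔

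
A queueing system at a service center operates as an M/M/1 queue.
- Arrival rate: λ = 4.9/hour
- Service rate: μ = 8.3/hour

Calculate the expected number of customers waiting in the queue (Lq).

ρ = λ/μ = 4.9/8.3 = 0.5904
For M/M/1: Lq = λ²/(μ(μ-λ))
Lq = 24.01/(8.3 × 3.40)
Lq = 0.8508 customers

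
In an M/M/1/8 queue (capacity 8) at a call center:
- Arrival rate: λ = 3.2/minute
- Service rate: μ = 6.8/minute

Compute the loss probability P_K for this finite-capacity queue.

ρ = λ/μ = 3.2/6.8 = 0.4706
P₀ = (1-ρ)/(1-ρ^(K+1)) = (1-0.4706)/(1-0.4706^9) = 0.5294/0.9989 = 0.5300
P_K = P₀×ρ^K = 0.5300 × 0.4706^8 = 0.5300 × 0.002406 = 0.001275
Blocking probability = 0.13%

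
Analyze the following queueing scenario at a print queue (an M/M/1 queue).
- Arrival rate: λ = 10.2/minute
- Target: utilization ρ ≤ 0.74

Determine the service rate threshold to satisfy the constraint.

ρ = λ/μ, so μ = λ/ρ
μ ≥ 10.2/0.74 = 13.7838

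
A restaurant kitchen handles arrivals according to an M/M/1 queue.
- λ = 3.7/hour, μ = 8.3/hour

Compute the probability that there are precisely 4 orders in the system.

ρ = λ/μ = 3.7/8.3 = 0.4458
P(n) = (1-ρ)ρⁿ
P(4) = (1-0.4458) × 0.4458^4
P(4) = 0.5542 × 0.03950
P(4) = 0.02189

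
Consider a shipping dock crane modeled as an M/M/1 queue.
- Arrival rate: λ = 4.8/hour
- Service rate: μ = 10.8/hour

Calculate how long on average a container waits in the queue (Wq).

First, compute utilization: ρ = λ/μ = 4.8/10.8 = 0.4444
For M/M/1: Wq = λ/(μ(μ-λ))
Wq = 4.8/(10.8 × (10.8-4.8))
Wq = 4.8/(10.8 × 6.00)
Wq = 0.07407 hours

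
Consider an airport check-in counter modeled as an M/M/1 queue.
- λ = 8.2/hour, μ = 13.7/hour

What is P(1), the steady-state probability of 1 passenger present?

ρ = λ/μ = 8.2/13.7 = 0.5985
P(n) = (1-ρ)ρⁿ
P(1) = (1-0.5985) × 0.5985^1
P(1) = 0.4015 × 0.5985
P(1) = 0.2403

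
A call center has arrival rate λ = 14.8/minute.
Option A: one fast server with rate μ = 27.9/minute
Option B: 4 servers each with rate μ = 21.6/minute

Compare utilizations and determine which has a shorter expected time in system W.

Option A: single server μ = 27.9 (M/M/1)
  ρ_A = 14.8/27.9 = 0.5305
  W_A = 1/(μ-λ) = 1/(27.9-14.8) = 1/13.10 = 0.07634

Option B: 4 servers μ = 21.6 (M/M/4)
  ρ_B = λ/(cμ) = 14.8/(4×21.6) = 0.1713
  Offered load a = λ/μ = cρ = 14.8/21.6 = 0.6852
  P₀ = [ Σₙ₌₀^3 aⁿ/n! + a^4/(4!(1-ρ)) ]⁻¹
  Σ = a^0/0! + a^1/1! + a^2/2! + a^3/3! = 1.0000 + 0.6852 + 0.2347 + 0.05361 = 1.9735
  a^4/(4!(1-ρ)) = 0.2204/(24 × 0.8287) = 0.01108
  P₀ = 1/(1.9735 + 0.01108) = 0.5039
  Lq = P₀·a^4·ρ / (4!(1-ρ)²) = 0.5039 × 0.2204 × 0.1713 / (24 × 0.6867) = 0.001154
  Wq_B = Lq/λ = 0.00115423/14.8 = 0.000077989
  W_B = Wq_B + 1/μ = 0.000077989 + 0.046296 = 0.04637

Since W_B = 0.04637 < W_A = 0.07634, Option B (multiple servers) has the shorter time in system.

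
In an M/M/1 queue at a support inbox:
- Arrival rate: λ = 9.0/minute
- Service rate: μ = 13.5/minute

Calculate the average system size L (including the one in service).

ρ = λ/μ = 9.0/13.5 = 0.6667
For M/M/1: L = λ/(μ-λ)
L = 9.0/(13.5-9.0) = 9.0/4.50
L = 2.0000 emails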